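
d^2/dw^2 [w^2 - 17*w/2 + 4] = 2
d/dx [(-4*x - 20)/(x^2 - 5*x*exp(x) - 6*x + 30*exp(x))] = 4*(-x^2 + 5*x*exp(x) + 6*x - (x + 5)*(5*x*exp(x) - 2*x - 25*exp(x) + 6) - 30*exp(x))/(x^2 - 5*x*exp(x) - 6*x + 30*exp(x))^2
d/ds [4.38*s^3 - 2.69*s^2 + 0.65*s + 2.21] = 13.14*s^2 - 5.38*s + 0.65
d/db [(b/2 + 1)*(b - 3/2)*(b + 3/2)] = 3*b^2/2 + 2*b - 9/8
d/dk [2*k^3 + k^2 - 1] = 2*k*(3*k + 1)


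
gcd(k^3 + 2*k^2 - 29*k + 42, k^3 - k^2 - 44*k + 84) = k^2 + 5*k - 14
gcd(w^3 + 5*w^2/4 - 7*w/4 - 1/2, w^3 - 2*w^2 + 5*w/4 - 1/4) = w - 1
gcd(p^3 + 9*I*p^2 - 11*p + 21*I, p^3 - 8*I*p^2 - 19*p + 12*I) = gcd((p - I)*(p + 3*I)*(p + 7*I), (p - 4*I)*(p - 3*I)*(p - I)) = p - I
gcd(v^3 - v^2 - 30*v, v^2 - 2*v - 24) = v - 6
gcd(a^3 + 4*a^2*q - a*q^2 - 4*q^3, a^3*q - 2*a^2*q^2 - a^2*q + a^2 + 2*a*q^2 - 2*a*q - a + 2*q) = 1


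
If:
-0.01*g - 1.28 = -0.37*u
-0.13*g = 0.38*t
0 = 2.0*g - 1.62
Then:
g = 0.81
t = -0.28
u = 3.48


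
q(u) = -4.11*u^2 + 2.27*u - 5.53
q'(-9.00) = 76.25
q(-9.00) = -358.87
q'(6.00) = -47.05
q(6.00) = -139.87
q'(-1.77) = 16.82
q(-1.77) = -22.42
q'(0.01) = 2.19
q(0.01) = -5.51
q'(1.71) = -11.79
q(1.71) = -13.67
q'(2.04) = -14.50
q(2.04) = -18.00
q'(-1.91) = 17.97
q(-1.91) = -24.86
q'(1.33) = -8.66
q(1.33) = -9.78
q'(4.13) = -31.68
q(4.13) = -66.26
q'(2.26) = -16.31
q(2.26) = -21.39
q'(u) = 2.27 - 8.22*u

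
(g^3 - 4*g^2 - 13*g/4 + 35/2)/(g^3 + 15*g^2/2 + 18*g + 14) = (4*g^2 - 24*g + 35)/(2*(2*g^2 + 11*g + 14))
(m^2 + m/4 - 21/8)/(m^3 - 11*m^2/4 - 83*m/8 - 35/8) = (2*m - 3)/(2*m^2 - 9*m - 5)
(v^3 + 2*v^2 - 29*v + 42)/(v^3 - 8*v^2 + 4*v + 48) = (v^3 + 2*v^2 - 29*v + 42)/(v^3 - 8*v^2 + 4*v + 48)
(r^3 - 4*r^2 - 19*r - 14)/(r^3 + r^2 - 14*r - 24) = (r^2 - 6*r - 7)/(r^2 - r - 12)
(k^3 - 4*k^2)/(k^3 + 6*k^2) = (k - 4)/(k + 6)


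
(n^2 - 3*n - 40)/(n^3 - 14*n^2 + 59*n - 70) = (n^2 - 3*n - 40)/(n^3 - 14*n^2 + 59*n - 70)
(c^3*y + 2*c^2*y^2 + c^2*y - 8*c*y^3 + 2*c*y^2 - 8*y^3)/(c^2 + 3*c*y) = y*(c^3 + 2*c^2*y + c^2 - 8*c*y^2 + 2*c*y - 8*y^2)/(c*(c + 3*y))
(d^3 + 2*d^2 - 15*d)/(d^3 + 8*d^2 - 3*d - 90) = d/(d + 6)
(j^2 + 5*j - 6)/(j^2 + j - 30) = (j - 1)/(j - 5)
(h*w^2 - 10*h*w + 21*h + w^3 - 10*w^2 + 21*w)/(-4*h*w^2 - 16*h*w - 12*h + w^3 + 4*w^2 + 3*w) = (-h*w^2 + 10*h*w - 21*h - w^3 + 10*w^2 - 21*w)/(4*h*w^2 + 16*h*w + 12*h - w^3 - 4*w^2 - 3*w)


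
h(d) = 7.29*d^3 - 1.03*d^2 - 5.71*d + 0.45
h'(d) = 21.87*d^2 - 2.06*d - 5.71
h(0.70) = -1.55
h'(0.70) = 3.56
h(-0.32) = 1.93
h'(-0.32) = -2.81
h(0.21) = -0.73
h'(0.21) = -5.18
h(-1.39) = -13.18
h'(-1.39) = 39.41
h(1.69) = 23.05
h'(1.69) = 53.27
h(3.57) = 298.63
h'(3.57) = 265.67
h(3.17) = 204.22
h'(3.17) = 207.53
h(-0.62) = 1.86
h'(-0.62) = 3.97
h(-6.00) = -1577.01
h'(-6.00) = 793.97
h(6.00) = 1503.75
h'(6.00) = 769.25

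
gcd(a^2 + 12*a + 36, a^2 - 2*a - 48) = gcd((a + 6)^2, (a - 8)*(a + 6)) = a + 6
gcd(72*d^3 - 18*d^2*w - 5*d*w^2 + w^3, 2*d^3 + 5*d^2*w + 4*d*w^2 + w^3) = 1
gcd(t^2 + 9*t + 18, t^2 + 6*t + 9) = t + 3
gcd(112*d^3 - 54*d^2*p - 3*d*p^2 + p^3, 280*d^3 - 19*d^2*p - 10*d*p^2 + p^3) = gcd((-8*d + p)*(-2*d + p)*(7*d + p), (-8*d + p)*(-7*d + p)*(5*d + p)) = -8*d + p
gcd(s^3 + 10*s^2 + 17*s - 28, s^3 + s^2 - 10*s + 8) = s^2 + 3*s - 4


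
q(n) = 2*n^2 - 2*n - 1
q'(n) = 4*n - 2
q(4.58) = 31.79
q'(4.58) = 16.32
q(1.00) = -1.00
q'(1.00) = 2.00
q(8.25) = 118.62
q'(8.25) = 31.00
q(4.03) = 23.42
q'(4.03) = 14.12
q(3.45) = 15.90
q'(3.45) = 11.80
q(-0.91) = 2.48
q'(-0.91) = -5.64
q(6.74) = 76.38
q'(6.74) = 24.96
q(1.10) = -0.78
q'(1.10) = 2.40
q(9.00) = 143.00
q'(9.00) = 34.00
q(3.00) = 11.00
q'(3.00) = 10.00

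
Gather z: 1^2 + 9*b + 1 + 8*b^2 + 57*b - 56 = 8*b^2 + 66*b - 54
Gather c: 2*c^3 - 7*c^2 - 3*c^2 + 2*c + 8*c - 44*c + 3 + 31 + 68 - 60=2*c^3 - 10*c^2 - 34*c + 42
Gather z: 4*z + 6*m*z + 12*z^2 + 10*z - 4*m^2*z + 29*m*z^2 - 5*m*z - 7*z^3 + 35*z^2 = -7*z^3 + z^2*(29*m + 47) + z*(-4*m^2 + m + 14)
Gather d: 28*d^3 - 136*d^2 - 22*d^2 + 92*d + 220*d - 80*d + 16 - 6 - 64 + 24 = 28*d^3 - 158*d^2 + 232*d - 30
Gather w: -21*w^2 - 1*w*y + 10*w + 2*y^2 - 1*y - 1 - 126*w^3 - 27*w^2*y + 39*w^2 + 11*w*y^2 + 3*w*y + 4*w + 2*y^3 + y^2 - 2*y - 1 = -126*w^3 + w^2*(18 - 27*y) + w*(11*y^2 + 2*y + 14) + 2*y^3 + 3*y^2 - 3*y - 2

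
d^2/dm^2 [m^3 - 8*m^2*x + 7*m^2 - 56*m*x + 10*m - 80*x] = 6*m - 16*x + 14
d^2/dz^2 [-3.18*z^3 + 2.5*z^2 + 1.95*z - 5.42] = 5.0 - 19.08*z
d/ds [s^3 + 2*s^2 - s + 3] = 3*s^2 + 4*s - 1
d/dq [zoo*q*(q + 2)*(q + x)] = zoo*(q^2 + q*x + q + x)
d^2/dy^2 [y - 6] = 0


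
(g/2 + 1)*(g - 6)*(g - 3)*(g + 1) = g^4/2 - 3*g^3 - 7*g^2/2 + 18*g + 18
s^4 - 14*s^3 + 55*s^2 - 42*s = s*(s - 7)*(s - 6)*(s - 1)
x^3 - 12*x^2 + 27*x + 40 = (x - 8)*(x - 5)*(x + 1)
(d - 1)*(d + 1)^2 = d^3 + d^2 - d - 1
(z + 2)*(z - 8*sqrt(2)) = z^2 - 8*sqrt(2)*z + 2*z - 16*sqrt(2)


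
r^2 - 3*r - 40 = (r - 8)*(r + 5)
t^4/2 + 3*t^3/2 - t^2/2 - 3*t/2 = t*(t/2 + 1/2)*(t - 1)*(t + 3)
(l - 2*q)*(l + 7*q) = l^2 + 5*l*q - 14*q^2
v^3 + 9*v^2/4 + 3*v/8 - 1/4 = (v - 1/4)*(v + 1/2)*(v + 2)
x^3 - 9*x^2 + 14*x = x*(x - 7)*(x - 2)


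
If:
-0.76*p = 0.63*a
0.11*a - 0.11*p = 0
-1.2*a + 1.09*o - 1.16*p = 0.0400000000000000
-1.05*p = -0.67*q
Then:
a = 0.00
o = 0.04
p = 0.00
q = 0.00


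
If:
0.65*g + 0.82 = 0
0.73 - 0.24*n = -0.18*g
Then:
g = -1.26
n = 2.10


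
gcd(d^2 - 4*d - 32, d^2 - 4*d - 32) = d^2 - 4*d - 32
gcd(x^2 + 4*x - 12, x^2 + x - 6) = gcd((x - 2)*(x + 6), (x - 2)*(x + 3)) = x - 2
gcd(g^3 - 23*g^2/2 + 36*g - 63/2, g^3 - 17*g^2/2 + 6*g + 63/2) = g^2 - 10*g + 21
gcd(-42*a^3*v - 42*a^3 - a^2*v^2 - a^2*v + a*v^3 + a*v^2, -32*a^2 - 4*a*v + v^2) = 1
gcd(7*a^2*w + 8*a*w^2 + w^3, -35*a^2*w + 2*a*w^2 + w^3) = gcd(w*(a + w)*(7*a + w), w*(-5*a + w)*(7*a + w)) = 7*a*w + w^2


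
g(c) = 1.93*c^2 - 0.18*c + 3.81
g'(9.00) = 34.56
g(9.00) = 158.52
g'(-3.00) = -11.76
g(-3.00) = 21.72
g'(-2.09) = -8.25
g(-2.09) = 12.62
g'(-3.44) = -13.46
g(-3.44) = 27.27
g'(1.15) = 4.26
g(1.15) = 6.16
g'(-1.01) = -4.08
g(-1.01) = 5.96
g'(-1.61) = -6.39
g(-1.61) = 9.10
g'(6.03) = 23.10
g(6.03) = 72.90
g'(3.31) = 12.60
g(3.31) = 24.36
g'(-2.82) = -11.07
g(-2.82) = 19.67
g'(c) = 3.86*c - 0.18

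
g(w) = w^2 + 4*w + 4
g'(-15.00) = -26.00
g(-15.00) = 169.00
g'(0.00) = 4.00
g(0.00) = 4.00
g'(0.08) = 4.16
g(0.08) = 4.33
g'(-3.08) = -2.16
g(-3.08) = 1.17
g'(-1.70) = 0.60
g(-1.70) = 0.09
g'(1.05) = 6.10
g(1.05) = 9.30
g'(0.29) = 4.58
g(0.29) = 5.24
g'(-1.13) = 1.74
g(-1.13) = 0.76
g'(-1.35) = 1.30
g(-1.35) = 0.42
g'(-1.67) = 0.66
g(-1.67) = 0.11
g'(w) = 2*w + 4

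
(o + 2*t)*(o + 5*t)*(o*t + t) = o^3*t + 7*o^2*t^2 + o^2*t + 10*o*t^3 + 7*o*t^2 + 10*t^3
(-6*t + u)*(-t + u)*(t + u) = 6*t^3 - t^2*u - 6*t*u^2 + u^3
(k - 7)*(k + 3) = k^2 - 4*k - 21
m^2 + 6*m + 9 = (m + 3)^2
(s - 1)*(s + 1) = s^2 - 1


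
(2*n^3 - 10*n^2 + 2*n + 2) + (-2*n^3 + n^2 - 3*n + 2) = -9*n^2 - n + 4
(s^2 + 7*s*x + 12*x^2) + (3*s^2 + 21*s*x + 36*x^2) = 4*s^2 + 28*s*x + 48*x^2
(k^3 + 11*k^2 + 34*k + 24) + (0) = k^3 + 11*k^2 + 34*k + 24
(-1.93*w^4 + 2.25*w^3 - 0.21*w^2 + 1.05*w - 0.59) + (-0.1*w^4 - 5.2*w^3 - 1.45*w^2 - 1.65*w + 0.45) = -2.03*w^4 - 2.95*w^3 - 1.66*w^2 - 0.6*w - 0.14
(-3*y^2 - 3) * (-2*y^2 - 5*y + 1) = 6*y^4 + 15*y^3 + 3*y^2 + 15*y - 3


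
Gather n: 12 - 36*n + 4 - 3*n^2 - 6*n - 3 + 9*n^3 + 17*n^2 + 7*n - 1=9*n^3 + 14*n^2 - 35*n + 12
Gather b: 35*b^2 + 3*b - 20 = 35*b^2 + 3*b - 20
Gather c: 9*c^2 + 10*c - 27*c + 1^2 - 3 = 9*c^2 - 17*c - 2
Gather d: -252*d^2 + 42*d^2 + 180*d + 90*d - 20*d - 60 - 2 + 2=-210*d^2 + 250*d - 60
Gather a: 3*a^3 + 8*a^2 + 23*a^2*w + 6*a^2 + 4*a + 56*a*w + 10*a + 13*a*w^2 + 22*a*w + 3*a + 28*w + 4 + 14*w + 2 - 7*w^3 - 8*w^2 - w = 3*a^3 + a^2*(23*w + 14) + a*(13*w^2 + 78*w + 17) - 7*w^3 - 8*w^2 + 41*w + 6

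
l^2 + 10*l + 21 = (l + 3)*(l + 7)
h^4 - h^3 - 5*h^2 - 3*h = h*(h - 3)*(h + 1)^2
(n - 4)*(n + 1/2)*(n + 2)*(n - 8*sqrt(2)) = n^4 - 8*sqrt(2)*n^3 - 3*n^3/2 - 9*n^2 + 12*sqrt(2)*n^2 - 4*n + 72*sqrt(2)*n + 32*sqrt(2)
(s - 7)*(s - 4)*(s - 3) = s^3 - 14*s^2 + 61*s - 84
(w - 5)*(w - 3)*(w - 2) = w^3 - 10*w^2 + 31*w - 30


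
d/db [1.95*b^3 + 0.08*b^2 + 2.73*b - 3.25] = 5.85*b^2 + 0.16*b + 2.73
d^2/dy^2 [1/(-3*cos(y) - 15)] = (cos(y)^2 - 5*cos(y) - 2)/(3*(cos(y) + 5)^3)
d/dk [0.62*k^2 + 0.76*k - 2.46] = 1.24*k + 0.76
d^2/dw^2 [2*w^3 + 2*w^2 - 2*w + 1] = 12*w + 4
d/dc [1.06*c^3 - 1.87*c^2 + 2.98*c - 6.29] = 3.18*c^2 - 3.74*c + 2.98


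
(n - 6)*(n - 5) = n^2 - 11*n + 30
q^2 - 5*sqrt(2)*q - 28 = (q - 7*sqrt(2))*(q + 2*sqrt(2))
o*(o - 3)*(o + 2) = o^3 - o^2 - 6*o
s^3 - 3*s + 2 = (s - 1)^2*(s + 2)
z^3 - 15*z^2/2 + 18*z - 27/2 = (z - 3)^2*(z - 3/2)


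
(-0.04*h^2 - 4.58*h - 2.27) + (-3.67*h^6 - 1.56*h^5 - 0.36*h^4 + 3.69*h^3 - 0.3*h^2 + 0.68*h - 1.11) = -3.67*h^6 - 1.56*h^5 - 0.36*h^4 + 3.69*h^3 - 0.34*h^2 - 3.9*h - 3.38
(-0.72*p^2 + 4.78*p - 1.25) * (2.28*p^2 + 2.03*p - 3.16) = -1.6416*p^4 + 9.4368*p^3 + 9.1286*p^2 - 17.6423*p + 3.95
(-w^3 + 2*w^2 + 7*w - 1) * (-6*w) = 6*w^4 - 12*w^3 - 42*w^2 + 6*w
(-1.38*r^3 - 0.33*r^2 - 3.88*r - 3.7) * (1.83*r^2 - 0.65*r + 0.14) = -2.5254*r^5 + 0.2931*r^4 - 7.0791*r^3 - 4.2952*r^2 + 1.8618*r - 0.518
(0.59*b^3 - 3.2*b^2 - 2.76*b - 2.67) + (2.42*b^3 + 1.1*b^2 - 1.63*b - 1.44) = 3.01*b^3 - 2.1*b^2 - 4.39*b - 4.11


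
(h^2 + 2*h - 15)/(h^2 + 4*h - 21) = (h + 5)/(h + 7)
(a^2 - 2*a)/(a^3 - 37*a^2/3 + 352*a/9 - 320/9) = 9*a*(a - 2)/(9*a^3 - 111*a^2 + 352*a - 320)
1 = 1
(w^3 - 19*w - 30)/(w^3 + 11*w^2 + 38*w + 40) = (w^2 - 2*w - 15)/(w^2 + 9*w + 20)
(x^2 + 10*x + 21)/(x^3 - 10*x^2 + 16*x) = (x^2 + 10*x + 21)/(x*(x^2 - 10*x + 16))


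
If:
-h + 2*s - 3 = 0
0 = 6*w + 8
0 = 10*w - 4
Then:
No Solution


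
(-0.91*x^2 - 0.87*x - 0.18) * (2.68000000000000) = -2.4388*x^2 - 2.3316*x - 0.4824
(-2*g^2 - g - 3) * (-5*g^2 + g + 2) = 10*g^4 + 3*g^3 + 10*g^2 - 5*g - 6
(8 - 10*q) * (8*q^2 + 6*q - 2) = -80*q^3 + 4*q^2 + 68*q - 16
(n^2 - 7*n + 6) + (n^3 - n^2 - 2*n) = n^3 - 9*n + 6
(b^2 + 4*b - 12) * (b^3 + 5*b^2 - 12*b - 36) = b^5 + 9*b^4 - 4*b^3 - 144*b^2 + 432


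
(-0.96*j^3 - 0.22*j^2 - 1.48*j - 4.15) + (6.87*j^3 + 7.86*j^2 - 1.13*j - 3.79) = 5.91*j^3 + 7.64*j^2 - 2.61*j - 7.94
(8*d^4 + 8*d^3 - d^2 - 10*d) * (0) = 0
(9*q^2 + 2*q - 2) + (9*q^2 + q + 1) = 18*q^2 + 3*q - 1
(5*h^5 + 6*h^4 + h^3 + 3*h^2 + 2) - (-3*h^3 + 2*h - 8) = 5*h^5 + 6*h^4 + 4*h^3 + 3*h^2 - 2*h + 10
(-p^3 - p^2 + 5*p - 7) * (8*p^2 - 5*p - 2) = -8*p^5 - 3*p^4 + 47*p^3 - 79*p^2 + 25*p + 14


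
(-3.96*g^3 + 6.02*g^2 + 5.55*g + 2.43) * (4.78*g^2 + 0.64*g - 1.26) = -18.9288*g^5 + 26.2412*g^4 + 35.3714*g^3 + 7.5822*g^2 - 5.4378*g - 3.0618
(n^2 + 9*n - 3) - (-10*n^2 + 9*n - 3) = 11*n^2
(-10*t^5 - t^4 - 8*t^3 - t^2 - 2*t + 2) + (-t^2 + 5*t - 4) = -10*t^5 - t^4 - 8*t^3 - 2*t^2 + 3*t - 2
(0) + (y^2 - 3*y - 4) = y^2 - 3*y - 4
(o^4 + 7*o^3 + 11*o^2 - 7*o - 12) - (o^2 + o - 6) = o^4 + 7*o^3 + 10*o^2 - 8*o - 6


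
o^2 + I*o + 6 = (o - 2*I)*(o + 3*I)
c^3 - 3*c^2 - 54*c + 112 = (c - 8)*(c - 2)*(c + 7)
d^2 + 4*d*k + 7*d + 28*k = (d + 7)*(d + 4*k)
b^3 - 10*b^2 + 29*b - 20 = (b - 5)*(b - 4)*(b - 1)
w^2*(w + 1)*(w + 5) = w^4 + 6*w^3 + 5*w^2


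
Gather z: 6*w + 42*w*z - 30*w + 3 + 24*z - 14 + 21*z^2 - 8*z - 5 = -24*w + 21*z^2 + z*(42*w + 16) - 16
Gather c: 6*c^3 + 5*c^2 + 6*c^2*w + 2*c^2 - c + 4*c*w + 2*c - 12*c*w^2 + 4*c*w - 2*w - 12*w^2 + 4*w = 6*c^3 + c^2*(6*w + 7) + c*(-12*w^2 + 8*w + 1) - 12*w^2 + 2*w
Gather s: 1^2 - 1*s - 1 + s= 0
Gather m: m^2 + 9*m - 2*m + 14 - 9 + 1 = m^2 + 7*m + 6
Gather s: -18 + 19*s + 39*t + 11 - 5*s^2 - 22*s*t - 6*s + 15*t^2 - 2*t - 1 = -5*s^2 + s*(13 - 22*t) + 15*t^2 + 37*t - 8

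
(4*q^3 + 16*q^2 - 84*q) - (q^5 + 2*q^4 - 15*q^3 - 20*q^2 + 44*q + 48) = -q^5 - 2*q^4 + 19*q^3 + 36*q^2 - 128*q - 48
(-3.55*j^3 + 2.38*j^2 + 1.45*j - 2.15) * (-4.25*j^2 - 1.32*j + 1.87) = 15.0875*j^5 - 5.429*j^4 - 15.9426*j^3 + 11.6741*j^2 + 5.5495*j - 4.0205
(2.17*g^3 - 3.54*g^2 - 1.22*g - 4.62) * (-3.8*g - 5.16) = -8.246*g^4 + 2.2548*g^3 + 22.9024*g^2 + 23.8512*g + 23.8392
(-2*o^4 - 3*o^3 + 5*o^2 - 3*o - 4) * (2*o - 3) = -4*o^5 + 19*o^3 - 21*o^2 + o + 12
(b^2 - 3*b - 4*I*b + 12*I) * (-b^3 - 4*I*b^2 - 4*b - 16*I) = -b^5 + 3*b^4 - 20*b^3 + 60*b^2 - 64*b + 192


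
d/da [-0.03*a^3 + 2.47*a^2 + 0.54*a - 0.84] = -0.09*a^2 + 4.94*a + 0.54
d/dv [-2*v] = -2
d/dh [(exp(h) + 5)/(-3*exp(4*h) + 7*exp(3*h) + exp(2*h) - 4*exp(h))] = ((exp(h) + 5)*(12*exp(3*h) - 21*exp(2*h) - 2*exp(h) + 4) - (3*exp(3*h) - 7*exp(2*h) - exp(h) + 4)*exp(h))*exp(-h)/(3*exp(3*h) - 7*exp(2*h) - exp(h) + 4)^2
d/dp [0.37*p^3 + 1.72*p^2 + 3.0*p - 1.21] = 1.11*p^2 + 3.44*p + 3.0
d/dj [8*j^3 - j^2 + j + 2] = 24*j^2 - 2*j + 1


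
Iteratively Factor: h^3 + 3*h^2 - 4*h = (h + 4)*(h^2 - h) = (h - 1)*(h + 4)*(h)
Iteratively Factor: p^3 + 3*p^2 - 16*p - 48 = (p - 4)*(p^2 + 7*p + 12) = (p - 4)*(p + 3)*(p + 4)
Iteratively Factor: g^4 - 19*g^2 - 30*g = (g + 2)*(g^3 - 2*g^2 - 15*g) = (g - 5)*(g + 2)*(g^2 + 3*g) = g*(g - 5)*(g + 2)*(g + 3)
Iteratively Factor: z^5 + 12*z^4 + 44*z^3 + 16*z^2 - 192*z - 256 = (z - 2)*(z^4 + 14*z^3 + 72*z^2 + 160*z + 128) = (z - 2)*(z + 2)*(z^3 + 12*z^2 + 48*z + 64) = (z - 2)*(z + 2)*(z + 4)*(z^2 + 8*z + 16) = (z - 2)*(z + 2)*(z + 4)^2*(z + 4)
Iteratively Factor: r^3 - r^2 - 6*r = (r)*(r^2 - r - 6) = r*(r - 3)*(r + 2)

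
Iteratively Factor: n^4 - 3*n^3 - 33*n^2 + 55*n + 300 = (n + 3)*(n^3 - 6*n^2 - 15*n + 100) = (n - 5)*(n + 3)*(n^2 - n - 20) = (n - 5)*(n + 3)*(n + 4)*(n - 5)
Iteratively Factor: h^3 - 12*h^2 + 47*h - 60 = (h - 5)*(h^2 - 7*h + 12) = (h - 5)*(h - 4)*(h - 3)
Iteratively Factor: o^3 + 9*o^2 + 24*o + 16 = (o + 4)*(o^2 + 5*o + 4) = (o + 4)^2*(o + 1)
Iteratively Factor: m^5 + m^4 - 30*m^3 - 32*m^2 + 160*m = (m - 2)*(m^4 + 3*m^3 - 24*m^2 - 80*m) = m*(m - 2)*(m^3 + 3*m^2 - 24*m - 80) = m*(m - 2)*(m + 4)*(m^2 - m - 20) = m*(m - 5)*(m - 2)*(m + 4)*(m + 4)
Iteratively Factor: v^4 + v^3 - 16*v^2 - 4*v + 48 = (v - 2)*(v^3 + 3*v^2 - 10*v - 24) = (v - 2)*(v + 4)*(v^2 - v - 6) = (v - 2)*(v + 2)*(v + 4)*(v - 3)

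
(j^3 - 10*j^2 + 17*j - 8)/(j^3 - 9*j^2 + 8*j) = (j - 1)/j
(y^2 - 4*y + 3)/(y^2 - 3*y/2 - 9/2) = 2*(y - 1)/(2*y + 3)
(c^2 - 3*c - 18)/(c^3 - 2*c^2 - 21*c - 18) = 1/(c + 1)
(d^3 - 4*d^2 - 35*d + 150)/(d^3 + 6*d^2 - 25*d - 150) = (d - 5)/(d + 5)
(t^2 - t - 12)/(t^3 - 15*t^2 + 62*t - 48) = (t^2 - t - 12)/(t^3 - 15*t^2 + 62*t - 48)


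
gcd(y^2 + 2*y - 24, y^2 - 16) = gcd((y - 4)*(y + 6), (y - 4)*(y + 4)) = y - 4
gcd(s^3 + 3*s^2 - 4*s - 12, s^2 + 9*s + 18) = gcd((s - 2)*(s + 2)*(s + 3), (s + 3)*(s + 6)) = s + 3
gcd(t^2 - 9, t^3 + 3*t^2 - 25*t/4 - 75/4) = t + 3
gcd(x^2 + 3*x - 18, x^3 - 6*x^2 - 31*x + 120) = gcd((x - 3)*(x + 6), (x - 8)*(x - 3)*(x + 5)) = x - 3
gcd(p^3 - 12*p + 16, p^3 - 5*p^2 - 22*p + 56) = p^2 + 2*p - 8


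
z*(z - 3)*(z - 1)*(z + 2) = z^4 - 2*z^3 - 5*z^2 + 6*z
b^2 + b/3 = b*(b + 1/3)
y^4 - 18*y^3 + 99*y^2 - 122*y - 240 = (y - 8)*(y - 6)*(y - 5)*(y + 1)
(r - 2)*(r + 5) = r^2 + 3*r - 10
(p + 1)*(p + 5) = p^2 + 6*p + 5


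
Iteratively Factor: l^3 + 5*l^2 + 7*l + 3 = (l + 1)*(l^2 + 4*l + 3) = (l + 1)^2*(l + 3)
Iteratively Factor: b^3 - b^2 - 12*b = (b + 3)*(b^2 - 4*b) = (b - 4)*(b + 3)*(b)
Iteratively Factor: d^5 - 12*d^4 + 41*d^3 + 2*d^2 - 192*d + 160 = (d - 4)*(d^4 - 8*d^3 + 9*d^2 + 38*d - 40) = (d - 5)*(d - 4)*(d^3 - 3*d^2 - 6*d + 8) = (d - 5)*(d - 4)*(d - 1)*(d^2 - 2*d - 8) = (d - 5)*(d - 4)*(d - 1)*(d + 2)*(d - 4)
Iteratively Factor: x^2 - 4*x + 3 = (x - 3)*(x - 1)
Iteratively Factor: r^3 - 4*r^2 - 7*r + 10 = (r + 2)*(r^2 - 6*r + 5) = (r - 5)*(r + 2)*(r - 1)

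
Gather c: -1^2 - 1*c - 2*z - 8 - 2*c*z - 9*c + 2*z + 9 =c*(-2*z - 10)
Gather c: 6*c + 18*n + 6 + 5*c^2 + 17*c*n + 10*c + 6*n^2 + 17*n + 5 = 5*c^2 + c*(17*n + 16) + 6*n^2 + 35*n + 11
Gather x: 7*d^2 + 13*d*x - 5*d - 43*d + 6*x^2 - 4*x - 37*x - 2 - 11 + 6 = 7*d^2 - 48*d + 6*x^2 + x*(13*d - 41) - 7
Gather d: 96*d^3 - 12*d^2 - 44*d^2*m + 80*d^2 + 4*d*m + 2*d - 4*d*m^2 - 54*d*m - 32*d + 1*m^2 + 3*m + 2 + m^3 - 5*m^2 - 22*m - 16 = 96*d^3 + d^2*(68 - 44*m) + d*(-4*m^2 - 50*m - 30) + m^3 - 4*m^2 - 19*m - 14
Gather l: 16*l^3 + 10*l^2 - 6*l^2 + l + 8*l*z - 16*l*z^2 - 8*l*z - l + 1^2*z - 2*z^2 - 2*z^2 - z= 16*l^3 + 4*l^2 - 16*l*z^2 - 4*z^2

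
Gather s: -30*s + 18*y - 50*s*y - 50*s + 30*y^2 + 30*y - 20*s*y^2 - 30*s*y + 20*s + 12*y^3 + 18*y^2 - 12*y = s*(-20*y^2 - 80*y - 60) + 12*y^3 + 48*y^2 + 36*y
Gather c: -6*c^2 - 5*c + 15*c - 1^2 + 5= -6*c^2 + 10*c + 4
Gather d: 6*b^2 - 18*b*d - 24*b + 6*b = 6*b^2 - 18*b*d - 18*b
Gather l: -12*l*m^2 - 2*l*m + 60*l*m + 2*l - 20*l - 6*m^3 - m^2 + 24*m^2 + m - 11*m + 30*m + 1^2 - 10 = l*(-12*m^2 + 58*m - 18) - 6*m^3 + 23*m^2 + 20*m - 9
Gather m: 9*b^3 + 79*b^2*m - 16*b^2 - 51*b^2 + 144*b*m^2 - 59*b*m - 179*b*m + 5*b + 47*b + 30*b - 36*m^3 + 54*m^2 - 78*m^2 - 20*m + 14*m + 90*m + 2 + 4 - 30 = 9*b^3 - 67*b^2 + 82*b - 36*m^3 + m^2*(144*b - 24) + m*(79*b^2 - 238*b + 84) - 24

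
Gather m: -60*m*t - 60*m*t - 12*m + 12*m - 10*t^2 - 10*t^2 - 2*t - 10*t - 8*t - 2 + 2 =-120*m*t - 20*t^2 - 20*t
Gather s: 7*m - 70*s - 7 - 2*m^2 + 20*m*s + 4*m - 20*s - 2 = -2*m^2 + 11*m + s*(20*m - 90) - 9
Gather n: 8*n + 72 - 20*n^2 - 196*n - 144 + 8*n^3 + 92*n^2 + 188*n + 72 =8*n^3 + 72*n^2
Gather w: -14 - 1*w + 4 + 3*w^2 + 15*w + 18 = 3*w^2 + 14*w + 8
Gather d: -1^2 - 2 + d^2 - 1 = d^2 - 4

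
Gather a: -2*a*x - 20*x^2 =-2*a*x - 20*x^2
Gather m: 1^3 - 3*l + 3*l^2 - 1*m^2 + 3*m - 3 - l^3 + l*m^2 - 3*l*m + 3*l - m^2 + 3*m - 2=-l^3 + 3*l^2 + m^2*(l - 2) + m*(6 - 3*l) - 4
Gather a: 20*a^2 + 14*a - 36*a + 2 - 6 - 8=20*a^2 - 22*a - 12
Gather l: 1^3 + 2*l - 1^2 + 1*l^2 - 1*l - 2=l^2 + l - 2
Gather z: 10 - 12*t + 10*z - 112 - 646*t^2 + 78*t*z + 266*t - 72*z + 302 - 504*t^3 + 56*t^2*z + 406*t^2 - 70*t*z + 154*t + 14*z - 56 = -504*t^3 - 240*t^2 + 408*t + z*(56*t^2 + 8*t - 48) + 144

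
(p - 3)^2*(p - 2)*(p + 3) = p^4 - 5*p^3 - 3*p^2 + 45*p - 54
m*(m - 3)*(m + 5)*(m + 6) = m^4 + 8*m^3 - 3*m^2 - 90*m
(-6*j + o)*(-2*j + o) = 12*j^2 - 8*j*o + o^2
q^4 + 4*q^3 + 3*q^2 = q^2*(q + 1)*(q + 3)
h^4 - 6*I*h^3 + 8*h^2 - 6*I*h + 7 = (h - 7*I)*(h - I)*(h + I)^2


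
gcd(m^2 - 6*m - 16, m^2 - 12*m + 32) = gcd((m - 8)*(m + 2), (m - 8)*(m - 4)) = m - 8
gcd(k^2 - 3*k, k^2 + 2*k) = k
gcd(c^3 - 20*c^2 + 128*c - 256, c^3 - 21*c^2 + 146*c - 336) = c - 8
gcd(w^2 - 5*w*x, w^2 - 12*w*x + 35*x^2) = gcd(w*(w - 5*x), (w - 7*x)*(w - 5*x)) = -w + 5*x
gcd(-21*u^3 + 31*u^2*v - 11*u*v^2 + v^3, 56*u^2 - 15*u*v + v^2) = 7*u - v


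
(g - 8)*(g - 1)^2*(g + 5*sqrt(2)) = g^4 - 10*g^3 + 5*sqrt(2)*g^3 - 50*sqrt(2)*g^2 + 17*g^2 - 8*g + 85*sqrt(2)*g - 40*sqrt(2)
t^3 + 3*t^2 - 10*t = t*(t - 2)*(t + 5)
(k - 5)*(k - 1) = k^2 - 6*k + 5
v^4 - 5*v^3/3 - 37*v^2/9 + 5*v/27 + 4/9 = (v - 3)*(v - 1/3)*(v + 1/3)*(v + 4/3)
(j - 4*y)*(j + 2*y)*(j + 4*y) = j^3 + 2*j^2*y - 16*j*y^2 - 32*y^3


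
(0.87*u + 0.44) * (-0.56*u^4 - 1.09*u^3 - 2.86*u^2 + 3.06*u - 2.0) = -0.4872*u^5 - 1.1947*u^4 - 2.9678*u^3 + 1.4038*u^2 - 0.3936*u - 0.88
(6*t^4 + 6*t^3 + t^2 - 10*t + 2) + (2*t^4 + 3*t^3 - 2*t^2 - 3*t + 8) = 8*t^4 + 9*t^3 - t^2 - 13*t + 10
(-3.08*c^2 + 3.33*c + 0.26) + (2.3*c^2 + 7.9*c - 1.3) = -0.78*c^2 + 11.23*c - 1.04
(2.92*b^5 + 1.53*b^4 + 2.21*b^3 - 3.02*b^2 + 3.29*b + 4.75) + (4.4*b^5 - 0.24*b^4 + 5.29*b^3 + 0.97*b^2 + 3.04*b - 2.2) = 7.32*b^5 + 1.29*b^4 + 7.5*b^3 - 2.05*b^2 + 6.33*b + 2.55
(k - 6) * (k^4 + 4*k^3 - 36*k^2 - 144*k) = k^5 - 2*k^4 - 60*k^3 + 72*k^2 + 864*k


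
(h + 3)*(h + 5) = h^2 + 8*h + 15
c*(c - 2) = c^2 - 2*c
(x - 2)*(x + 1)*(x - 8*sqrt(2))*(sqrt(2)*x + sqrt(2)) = sqrt(2)*x^4 - 16*x^3 - 3*sqrt(2)*x^2 - 2*sqrt(2)*x + 48*x + 32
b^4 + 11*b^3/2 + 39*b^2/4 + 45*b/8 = b*(b + 3/2)^2*(b + 5/2)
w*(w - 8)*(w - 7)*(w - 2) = w^4 - 17*w^3 + 86*w^2 - 112*w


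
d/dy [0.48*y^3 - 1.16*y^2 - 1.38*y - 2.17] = 1.44*y^2 - 2.32*y - 1.38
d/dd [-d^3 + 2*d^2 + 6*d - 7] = -3*d^2 + 4*d + 6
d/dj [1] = 0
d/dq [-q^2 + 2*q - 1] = 2 - 2*q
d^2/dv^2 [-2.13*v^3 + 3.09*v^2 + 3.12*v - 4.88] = 6.18 - 12.78*v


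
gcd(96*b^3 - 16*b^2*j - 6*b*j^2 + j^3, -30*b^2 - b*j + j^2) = 6*b - j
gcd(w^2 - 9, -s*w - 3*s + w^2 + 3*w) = w + 3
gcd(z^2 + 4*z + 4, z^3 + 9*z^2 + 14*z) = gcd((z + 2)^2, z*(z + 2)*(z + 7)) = z + 2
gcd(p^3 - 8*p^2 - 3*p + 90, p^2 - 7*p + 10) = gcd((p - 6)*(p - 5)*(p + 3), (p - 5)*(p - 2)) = p - 5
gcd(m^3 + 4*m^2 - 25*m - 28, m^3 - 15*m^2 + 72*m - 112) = m - 4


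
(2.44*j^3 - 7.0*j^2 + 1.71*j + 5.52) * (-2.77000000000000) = -6.7588*j^3 + 19.39*j^2 - 4.7367*j - 15.2904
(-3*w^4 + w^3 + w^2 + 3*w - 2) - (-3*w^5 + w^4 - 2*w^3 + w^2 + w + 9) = 3*w^5 - 4*w^4 + 3*w^3 + 2*w - 11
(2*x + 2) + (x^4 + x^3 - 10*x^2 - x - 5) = x^4 + x^3 - 10*x^2 + x - 3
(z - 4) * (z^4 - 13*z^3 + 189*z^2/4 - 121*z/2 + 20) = z^5 - 17*z^4 + 397*z^3/4 - 499*z^2/2 + 262*z - 80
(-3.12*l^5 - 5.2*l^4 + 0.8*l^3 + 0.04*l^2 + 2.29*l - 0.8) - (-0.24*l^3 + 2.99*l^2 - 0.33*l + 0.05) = -3.12*l^5 - 5.2*l^4 + 1.04*l^3 - 2.95*l^2 + 2.62*l - 0.85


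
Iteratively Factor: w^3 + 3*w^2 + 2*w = (w + 1)*(w^2 + 2*w) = (w + 1)*(w + 2)*(w)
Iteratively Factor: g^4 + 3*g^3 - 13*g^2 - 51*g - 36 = (g + 3)*(g^3 - 13*g - 12) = (g - 4)*(g + 3)*(g^2 + 4*g + 3) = (g - 4)*(g + 3)^2*(g + 1)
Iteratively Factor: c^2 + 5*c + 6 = (c + 2)*(c + 3)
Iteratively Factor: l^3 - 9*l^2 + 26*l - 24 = (l - 3)*(l^2 - 6*l + 8) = (l - 3)*(l - 2)*(l - 4)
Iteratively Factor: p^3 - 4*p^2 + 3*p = (p - 1)*(p^2 - 3*p) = (p - 3)*(p - 1)*(p)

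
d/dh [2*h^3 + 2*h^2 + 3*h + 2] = 6*h^2 + 4*h + 3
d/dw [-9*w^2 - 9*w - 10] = -18*w - 9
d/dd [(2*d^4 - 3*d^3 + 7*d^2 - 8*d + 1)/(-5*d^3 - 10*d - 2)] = (-10*d^6 - 25*d^4 - 36*d^3 - 37*d^2 - 28*d + 26)/(25*d^6 + 100*d^4 + 20*d^3 + 100*d^2 + 40*d + 4)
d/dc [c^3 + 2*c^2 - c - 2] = 3*c^2 + 4*c - 1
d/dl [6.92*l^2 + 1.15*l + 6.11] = 13.84*l + 1.15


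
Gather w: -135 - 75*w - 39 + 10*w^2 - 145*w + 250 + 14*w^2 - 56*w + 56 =24*w^2 - 276*w + 132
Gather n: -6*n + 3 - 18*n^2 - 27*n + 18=-18*n^2 - 33*n + 21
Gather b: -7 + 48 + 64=105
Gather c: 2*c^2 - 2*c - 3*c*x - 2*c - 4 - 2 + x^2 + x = 2*c^2 + c*(-3*x - 4) + x^2 + x - 6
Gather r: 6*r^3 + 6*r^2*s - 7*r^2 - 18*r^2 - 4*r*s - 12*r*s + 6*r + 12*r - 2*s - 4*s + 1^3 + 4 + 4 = 6*r^3 + r^2*(6*s - 25) + r*(18 - 16*s) - 6*s + 9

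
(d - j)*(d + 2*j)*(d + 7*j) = d^3 + 8*d^2*j + 5*d*j^2 - 14*j^3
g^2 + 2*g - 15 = (g - 3)*(g + 5)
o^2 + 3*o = o*(o + 3)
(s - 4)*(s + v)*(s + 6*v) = s^3 + 7*s^2*v - 4*s^2 + 6*s*v^2 - 28*s*v - 24*v^2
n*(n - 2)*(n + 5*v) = n^3 + 5*n^2*v - 2*n^2 - 10*n*v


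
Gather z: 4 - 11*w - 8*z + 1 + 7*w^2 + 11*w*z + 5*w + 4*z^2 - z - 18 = 7*w^2 - 6*w + 4*z^2 + z*(11*w - 9) - 13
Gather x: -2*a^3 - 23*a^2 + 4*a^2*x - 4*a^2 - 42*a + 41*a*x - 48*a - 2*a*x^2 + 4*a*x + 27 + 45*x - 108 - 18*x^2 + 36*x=-2*a^3 - 27*a^2 - 90*a + x^2*(-2*a - 18) + x*(4*a^2 + 45*a + 81) - 81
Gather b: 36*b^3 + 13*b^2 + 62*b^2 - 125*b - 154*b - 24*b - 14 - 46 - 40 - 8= 36*b^3 + 75*b^2 - 303*b - 108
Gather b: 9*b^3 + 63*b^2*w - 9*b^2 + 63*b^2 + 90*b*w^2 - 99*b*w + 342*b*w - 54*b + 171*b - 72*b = 9*b^3 + b^2*(63*w + 54) + b*(90*w^2 + 243*w + 45)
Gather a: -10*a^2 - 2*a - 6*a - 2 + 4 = -10*a^2 - 8*a + 2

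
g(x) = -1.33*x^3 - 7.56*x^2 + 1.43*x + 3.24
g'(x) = -3.99*x^2 - 15.12*x + 1.43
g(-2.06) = -20.16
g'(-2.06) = 15.65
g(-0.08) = 3.08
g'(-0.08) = 2.61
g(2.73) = -76.26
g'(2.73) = -69.58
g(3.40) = -131.57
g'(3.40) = -96.10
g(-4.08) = -38.11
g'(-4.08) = -3.30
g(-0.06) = 3.13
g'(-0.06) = 2.32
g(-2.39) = -25.20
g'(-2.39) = 14.78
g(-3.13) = -34.52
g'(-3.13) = 9.67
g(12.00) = -3366.48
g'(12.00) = -754.57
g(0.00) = 3.24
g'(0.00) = 1.43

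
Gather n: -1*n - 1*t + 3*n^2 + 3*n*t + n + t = 3*n^2 + 3*n*t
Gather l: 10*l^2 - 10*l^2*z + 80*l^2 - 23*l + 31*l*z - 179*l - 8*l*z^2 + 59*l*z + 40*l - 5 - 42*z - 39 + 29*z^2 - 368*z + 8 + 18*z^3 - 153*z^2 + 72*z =l^2*(90 - 10*z) + l*(-8*z^2 + 90*z - 162) + 18*z^3 - 124*z^2 - 338*z - 36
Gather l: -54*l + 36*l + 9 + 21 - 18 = 12 - 18*l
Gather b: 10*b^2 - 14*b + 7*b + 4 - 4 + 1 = 10*b^2 - 7*b + 1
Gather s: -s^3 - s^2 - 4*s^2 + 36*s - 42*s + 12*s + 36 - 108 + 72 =-s^3 - 5*s^2 + 6*s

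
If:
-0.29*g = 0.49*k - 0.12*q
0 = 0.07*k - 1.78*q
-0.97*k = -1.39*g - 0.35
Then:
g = -0.18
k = 0.11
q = 0.00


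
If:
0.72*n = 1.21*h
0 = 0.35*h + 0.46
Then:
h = -1.31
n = -2.21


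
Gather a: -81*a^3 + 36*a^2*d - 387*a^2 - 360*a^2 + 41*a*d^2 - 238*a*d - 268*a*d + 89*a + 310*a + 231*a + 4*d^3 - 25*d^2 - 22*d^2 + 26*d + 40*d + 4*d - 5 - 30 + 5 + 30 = -81*a^3 + a^2*(36*d - 747) + a*(41*d^2 - 506*d + 630) + 4*d^3 - 47*d^2 + 70*d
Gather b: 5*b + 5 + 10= 5*b + 15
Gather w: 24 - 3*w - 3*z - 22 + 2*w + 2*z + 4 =-w - z + 6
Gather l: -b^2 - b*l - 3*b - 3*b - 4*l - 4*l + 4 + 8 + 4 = -b^2 - 6*b + l*(-b - 8) + 16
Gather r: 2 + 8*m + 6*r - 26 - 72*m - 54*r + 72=-64*m - 48*r + 48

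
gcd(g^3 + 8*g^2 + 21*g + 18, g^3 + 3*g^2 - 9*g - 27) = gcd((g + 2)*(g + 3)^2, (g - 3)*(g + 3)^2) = g^2 + 6*g + 9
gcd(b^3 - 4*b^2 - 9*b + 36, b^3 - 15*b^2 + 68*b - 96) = b^2 - 7*b + 12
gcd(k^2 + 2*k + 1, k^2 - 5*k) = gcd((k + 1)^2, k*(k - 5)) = 1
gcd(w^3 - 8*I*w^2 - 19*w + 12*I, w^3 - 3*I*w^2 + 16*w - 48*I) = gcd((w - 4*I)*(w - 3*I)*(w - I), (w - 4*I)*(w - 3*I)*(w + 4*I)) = w^2 - 7*I*w - 12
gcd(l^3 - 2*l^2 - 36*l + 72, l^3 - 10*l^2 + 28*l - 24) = l^2 - 8*l + 12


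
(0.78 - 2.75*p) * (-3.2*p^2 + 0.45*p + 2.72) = 8.8*p^3 - 3.7335*p^2 - 7.129*p + 2.1216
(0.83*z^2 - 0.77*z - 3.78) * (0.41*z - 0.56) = 0.3403*z^3 - 0.7805*z^2 - 1.1186*z + 2.1168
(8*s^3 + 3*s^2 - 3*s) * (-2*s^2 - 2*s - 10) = -16*s^5 - 22*s^4 - 80*s^3 - 24*s^2 + 30*s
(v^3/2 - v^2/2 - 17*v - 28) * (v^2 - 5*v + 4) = v^5/2 - 3*v^4 - 25*v^3/2 + 55*v^2 + 72*v - 112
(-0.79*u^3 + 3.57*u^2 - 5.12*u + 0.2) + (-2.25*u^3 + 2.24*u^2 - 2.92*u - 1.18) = -3.04*u^3 + 5.81*u^2 - 8.04*u - 0.98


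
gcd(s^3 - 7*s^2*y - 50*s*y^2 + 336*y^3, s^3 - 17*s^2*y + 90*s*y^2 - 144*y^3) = s^2 - 14*s*y + 48*y^2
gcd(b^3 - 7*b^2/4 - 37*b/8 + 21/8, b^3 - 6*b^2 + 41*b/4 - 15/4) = b^2 - 7*b/2 + 3/2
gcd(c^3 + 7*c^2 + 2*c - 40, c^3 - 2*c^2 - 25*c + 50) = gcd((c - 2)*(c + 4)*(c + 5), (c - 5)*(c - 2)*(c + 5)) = c^2 + 3*c - 10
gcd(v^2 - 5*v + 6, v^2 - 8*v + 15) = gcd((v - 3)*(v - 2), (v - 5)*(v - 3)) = v - 3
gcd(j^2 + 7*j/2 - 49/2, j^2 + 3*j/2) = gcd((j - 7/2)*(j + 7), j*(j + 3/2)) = 1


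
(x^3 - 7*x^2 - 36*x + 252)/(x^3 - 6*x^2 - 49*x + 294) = (x + 6)/(x + 7)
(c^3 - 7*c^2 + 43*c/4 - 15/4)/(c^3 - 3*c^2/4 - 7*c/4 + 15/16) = 4*(c - 5)/(4*c + 5)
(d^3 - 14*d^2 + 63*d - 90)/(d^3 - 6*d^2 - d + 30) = (d - 6)/(d + 2)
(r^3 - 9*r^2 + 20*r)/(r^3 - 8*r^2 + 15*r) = (r - 4)/(r - 3)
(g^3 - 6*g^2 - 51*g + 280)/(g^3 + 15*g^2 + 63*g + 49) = (g^2 - 13*g + 40)/(g^2 + 8*g + 7)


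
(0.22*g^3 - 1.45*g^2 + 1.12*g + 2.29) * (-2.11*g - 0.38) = -0.4642*g^4 + 2.9759*g^3 - 1.8122*g^2 - 5.2575*g - 0.8702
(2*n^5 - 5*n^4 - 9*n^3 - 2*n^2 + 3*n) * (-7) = -14*n^5 + 35*n^4 + 63*n^3 + 14*n^2 - 21*n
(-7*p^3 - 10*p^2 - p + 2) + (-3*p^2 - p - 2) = -7*p^3 - 13*p^2 - 2*p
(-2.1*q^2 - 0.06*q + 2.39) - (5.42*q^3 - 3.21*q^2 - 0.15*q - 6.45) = -5.42*q^3 + 1.11*q^2 + 0.09*q + 8.84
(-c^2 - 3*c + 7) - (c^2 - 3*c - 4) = 11 - 2*c^2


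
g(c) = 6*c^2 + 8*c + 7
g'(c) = 12*c + 8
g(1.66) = 36.81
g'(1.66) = 27.92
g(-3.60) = 55.96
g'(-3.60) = -35.20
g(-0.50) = 4.50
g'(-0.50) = 2.00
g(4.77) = 181.68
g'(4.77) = 65.24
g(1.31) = 27.78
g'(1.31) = 23.72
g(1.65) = 36.54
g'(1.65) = 27.80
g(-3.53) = 53.53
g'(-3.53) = -34.36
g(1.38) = 29.47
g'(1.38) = 24.56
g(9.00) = 565.00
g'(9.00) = 116.00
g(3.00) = 85.00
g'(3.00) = 44.00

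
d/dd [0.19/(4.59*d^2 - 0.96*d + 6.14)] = (0.1824 - 1.7442*d)/(4.59*d^2 - 0.96*d + 6.14)^2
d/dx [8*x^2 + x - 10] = 16*x + 1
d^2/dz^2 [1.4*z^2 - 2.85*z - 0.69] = 2.80000000000000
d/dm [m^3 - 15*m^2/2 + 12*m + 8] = 3*m^2 - 15*m + 12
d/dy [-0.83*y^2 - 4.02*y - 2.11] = -1.66*y - 4.02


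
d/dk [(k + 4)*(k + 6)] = 2*k + 10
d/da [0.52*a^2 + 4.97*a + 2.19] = 1.04*a + 4.97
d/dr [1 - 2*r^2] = -4*r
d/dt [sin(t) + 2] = cos(t)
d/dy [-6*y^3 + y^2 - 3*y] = -18*y^2 + 2*y - 3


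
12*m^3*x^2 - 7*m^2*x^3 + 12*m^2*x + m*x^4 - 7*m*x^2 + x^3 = x*(-4*m + x)*(-3*m + x)*(m*x + 1)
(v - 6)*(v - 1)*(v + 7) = v^3 - 43*v + 42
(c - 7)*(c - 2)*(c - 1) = c^3 - 10*c^2 + 23*c - 14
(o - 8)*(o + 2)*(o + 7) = o^3 + o^2 - 58*o - 112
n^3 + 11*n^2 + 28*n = n*(n + 4)*(n + 7)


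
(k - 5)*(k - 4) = k^2 - 9*k + 20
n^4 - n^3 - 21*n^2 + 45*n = n*(n - 3)^2*(n + 5)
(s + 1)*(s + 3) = s^2 + 4*s + 3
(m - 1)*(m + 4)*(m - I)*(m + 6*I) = m^4 + 3*m^3 + 5*I*m^3 + 2*m^2 + 15*I*m^2 + 18*m - 20*I*m - 24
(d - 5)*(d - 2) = d^2 - 7*d + 10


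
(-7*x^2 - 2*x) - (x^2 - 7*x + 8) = -8*x^2 + 5*x - 8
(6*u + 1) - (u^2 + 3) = -u^2 + 6*u - 2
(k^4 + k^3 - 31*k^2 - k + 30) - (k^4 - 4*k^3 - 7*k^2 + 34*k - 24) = 5*k^3 - 24*k^2 - 35*k + 54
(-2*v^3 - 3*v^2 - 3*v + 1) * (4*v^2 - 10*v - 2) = -8*v^5 + 8*v^4 + 22*v^3 + 40*v^2 - 4*v - 2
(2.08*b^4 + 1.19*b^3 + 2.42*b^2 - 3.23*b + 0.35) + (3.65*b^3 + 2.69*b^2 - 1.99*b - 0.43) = 2.08*b^4 + 4.84*b^3 + 5.11*b^2 - 5.22*b - 0.08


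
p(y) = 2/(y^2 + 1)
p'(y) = -4*y/(y^2 + 1)^2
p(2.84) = 0.22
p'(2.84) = -0.14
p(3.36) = 0.16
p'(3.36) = -0.09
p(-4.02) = 0.12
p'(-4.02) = 0.05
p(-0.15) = 1.96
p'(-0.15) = 0.57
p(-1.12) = 0.89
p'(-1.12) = 0.88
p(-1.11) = 0.90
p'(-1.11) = 0.89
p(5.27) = 0.07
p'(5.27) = -0.03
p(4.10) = 0.11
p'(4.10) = -0.05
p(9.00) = 0.02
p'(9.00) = -0.00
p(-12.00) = 0.01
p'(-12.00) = 0.00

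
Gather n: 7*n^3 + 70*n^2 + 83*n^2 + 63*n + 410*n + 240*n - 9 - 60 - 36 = 7*n^3 + 153*n^2 + 713*n - 105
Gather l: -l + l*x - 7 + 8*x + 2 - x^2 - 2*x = l*(x - 1) - x^2 + 6*x - 5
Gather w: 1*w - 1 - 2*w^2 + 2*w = -2*w^2 + 3*w - 1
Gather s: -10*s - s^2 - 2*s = -s^2 - 12*s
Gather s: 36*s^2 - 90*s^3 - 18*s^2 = -90*s^3 + 18*s^2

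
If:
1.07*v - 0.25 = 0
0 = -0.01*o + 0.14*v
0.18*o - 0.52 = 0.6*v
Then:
No Solution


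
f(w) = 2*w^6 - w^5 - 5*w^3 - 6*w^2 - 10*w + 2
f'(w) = 12*w^5 - 5*w^4 - 15*w^2 - 12*w - 10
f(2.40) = 176.90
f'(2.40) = 664.43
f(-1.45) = 44.13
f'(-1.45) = -123.16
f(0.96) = -16.80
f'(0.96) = -29.81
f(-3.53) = 4600.30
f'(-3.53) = -7508.33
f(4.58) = 15794.36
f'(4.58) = 21603.26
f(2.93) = 844.90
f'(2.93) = 2048.87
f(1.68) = -23.86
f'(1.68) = 48.27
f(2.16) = 58.12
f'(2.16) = 349.48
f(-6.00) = 102014.00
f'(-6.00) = -100270.00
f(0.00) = 2.00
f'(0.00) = -10.00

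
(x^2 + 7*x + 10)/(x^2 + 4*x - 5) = (x + 2)/(x - 1)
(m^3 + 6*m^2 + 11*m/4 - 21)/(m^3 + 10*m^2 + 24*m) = (m^2 + 2*m - 21/4)/(m*(m + 6))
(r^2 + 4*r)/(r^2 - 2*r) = (r + 4)/(r - 2)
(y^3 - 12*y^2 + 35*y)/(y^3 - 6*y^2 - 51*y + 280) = y*(y - 7)/(y^2 - y - 56)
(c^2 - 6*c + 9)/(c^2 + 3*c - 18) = (c - 3)/(c + 6)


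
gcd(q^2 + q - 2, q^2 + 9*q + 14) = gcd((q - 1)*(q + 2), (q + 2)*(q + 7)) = q + 2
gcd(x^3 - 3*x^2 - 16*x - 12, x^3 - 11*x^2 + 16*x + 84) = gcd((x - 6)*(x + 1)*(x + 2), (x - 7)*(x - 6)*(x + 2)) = x^2 - 4*x - 12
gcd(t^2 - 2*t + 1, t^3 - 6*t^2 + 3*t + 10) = 1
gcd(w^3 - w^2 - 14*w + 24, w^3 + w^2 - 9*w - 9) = w - 3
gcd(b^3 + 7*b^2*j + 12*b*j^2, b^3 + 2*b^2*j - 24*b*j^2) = b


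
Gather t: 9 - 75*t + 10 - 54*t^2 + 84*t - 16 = -54*t^2 + 9*t + 3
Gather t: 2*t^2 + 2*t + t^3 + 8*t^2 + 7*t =t^3 + 10*t^2 + 9*t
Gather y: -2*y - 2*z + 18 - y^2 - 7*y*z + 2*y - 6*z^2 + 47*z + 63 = -y^2 - 7*y*z - 6*z^2 + 45*z + 81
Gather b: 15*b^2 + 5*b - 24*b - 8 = 15*b^2 - 19*b - 8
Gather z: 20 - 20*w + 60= 80 - 20*w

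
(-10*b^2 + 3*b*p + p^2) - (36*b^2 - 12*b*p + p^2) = -46*b^2 + 15*b*p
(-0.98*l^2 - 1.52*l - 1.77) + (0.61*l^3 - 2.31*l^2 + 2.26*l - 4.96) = 0.61*l^3 - 3.29*l^2 + 0.74*l - 6.73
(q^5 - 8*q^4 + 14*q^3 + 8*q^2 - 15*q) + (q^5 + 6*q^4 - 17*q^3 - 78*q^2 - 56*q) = 2*q^5 - 2*q^4 - 3*q^3 - 70*q^2 - 71*q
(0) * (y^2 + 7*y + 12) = 0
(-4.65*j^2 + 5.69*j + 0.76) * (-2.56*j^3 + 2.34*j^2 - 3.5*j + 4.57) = 11.904*j^5 - 25.4474*j^4 + 27.644*j^3 - 39.3871*j^2 + 23.3433*j + 3.4732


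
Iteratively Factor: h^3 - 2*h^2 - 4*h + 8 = (h - 2)*(h^2 - 4) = (h - 2)^2*(h + 2)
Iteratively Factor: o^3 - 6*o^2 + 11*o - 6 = (o - 2)*(o^2 - 4*o + 3) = (o - 2)*(o - 1)*(o - 3)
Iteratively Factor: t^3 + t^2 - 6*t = (t + 3)*(t^2 - 2*t) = t*(t + 3)*(t - 2)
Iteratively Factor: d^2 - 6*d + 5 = (d - 5)*(d - 1)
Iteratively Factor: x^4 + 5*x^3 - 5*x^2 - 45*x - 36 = (x + 4)*(x^3 + x^2 - 9*x - 9) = (x - 3)*(x + 4)*(x^2 + 4*x + 3) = (x - 3)*(x + 3)*(x + 4)*(x + 1)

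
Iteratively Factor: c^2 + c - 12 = (c + 4)*(c - 3)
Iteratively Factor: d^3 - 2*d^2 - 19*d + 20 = (d + 4)*(d^2 - 6*d + 5) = (d - 5)*(d + 4)*(d - 1)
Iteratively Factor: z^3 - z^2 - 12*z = (z - 4)*(z^2 + 3*z) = (z - 4)*(z + 3)*(z)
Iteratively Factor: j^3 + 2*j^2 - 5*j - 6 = (j - 2)*(j^2 + 4*j + 3) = (j - 2)*(j + 3)*(j + 1)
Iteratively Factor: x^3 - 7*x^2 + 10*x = (x - 5)*(x^2 - 2*x) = (x - 5)*(x - 2)*(x)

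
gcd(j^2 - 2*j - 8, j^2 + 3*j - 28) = j - 4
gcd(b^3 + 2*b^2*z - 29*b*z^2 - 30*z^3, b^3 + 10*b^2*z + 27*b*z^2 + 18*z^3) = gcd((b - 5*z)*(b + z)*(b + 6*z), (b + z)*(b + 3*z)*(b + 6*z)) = b^2 + 7*b*z + 6*z^2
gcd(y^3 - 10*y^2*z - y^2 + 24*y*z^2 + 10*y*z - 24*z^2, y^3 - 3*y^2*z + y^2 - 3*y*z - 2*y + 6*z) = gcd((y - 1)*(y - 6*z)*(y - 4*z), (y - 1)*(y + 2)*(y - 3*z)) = y - 1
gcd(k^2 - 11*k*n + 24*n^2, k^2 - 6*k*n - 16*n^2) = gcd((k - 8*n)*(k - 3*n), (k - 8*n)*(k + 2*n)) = k - 8*n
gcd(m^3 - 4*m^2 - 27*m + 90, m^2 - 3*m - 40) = m + 5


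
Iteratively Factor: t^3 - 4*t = (t + 2)*(t^2 - 2*t) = (t - 2)*(t + 2)*(t)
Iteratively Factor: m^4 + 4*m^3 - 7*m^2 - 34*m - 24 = (m - 3)*(m^3 + 7*m^2 + 14*m + 8) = (m - 3)*(m + 1)*(m^2 + 6*m + 8) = (m - 3)*(m + 1)*(m + 4)*(m + 2)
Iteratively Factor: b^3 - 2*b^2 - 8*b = (b)*(b^2 - 2*b - 8) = b*(b + 2)*(b - 4)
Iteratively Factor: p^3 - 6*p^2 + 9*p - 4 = (p - 1)*(p^2 - 5*p + 4) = (p - 4)*(p - 1)*(p - 1)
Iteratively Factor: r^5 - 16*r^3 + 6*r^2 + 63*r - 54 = (r - 2)*(r^4 + 2*r^3 - 12*r^2 - 18*r + 27) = (r - 3)*(r - 2)*(r^3 + 5*r^2 + 3*r - 9) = (r - 3)*(r - 2)*(r + 3)*(r^2 + 2*r - 3) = (r - 3)*(r - 2)*(r - 1)*(r + 3)*(r + 3)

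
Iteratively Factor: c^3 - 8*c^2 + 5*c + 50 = (c - 5)*(c^2 - 3*c - 10) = (c - 5)*(c + 2)*(c - 5)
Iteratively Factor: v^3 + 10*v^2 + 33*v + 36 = (v + 3)*(v^2 + 7*v + 12) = (v + 3)^2*(v + 4)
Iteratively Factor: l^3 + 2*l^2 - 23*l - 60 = (l - 5)*(l^2 + 7*l + 12) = (l - 5)*(l + 4)*(l + 3)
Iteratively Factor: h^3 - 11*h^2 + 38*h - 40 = (h - 4)*(h^2 - 7*h + 10) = (h - 5)*(h - 4)*(h - 2)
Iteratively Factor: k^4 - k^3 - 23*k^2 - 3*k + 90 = (k + 3)*(k^3 - 4*k^2 - 11*k + 30) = (k - 2)*(k + 3)*(k^2 - 2*k - 15) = (k - 2)*(k + 3)^2*(k - 5)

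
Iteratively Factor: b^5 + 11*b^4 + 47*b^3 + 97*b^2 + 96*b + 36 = (b + 2)*(b^4 + 9*b^3 + 29*b^2 + 39*b + 18) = (b + 2)*(b + 3)*(b^3 + 6*b^2 + 11*b + 6) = (b + 2)^2*(b + 3)*(b^2 + 4*b + 3) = (b + 2)^2*(b + 3)^2*(b + 1)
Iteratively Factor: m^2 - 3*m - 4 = (m - 4)*(m + 1)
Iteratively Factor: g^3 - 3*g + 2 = (g + 2)*(g^2 - 2*g + 1) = (g - 1)*(g + 2)*(g - 1)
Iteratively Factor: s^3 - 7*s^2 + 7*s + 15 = (s - 3)*(s^2 - 4*s - 5) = (s - 5)*(s - 3)*(s + 1)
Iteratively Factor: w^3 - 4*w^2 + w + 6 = (w + 1)*(w^2 - 5*w + 6) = (w - 2)*(w + 1)*(w - 3)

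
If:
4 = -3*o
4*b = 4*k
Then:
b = k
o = -4/3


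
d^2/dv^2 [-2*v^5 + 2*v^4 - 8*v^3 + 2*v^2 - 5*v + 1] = -40*v^3 + 24*v^2 - 48*v + 4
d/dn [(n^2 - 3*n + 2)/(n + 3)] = (n^2 + 6*n - 11)/(n^2 + 6*n + 9)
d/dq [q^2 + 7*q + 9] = 2*q + 7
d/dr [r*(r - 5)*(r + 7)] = 3*r^2 + 4*r - 35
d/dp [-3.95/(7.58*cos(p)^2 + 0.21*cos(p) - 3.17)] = -(59.882*cos(p) + 0.8295)*sin(p)/(7.58*cos(p)^2 + 0.21*cos(p) - 3.17)^2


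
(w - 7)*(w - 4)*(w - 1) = w^3 - 12*w^2 + 39*w - 28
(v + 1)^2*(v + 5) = v^3 + 7*v^2 + 11*v + 5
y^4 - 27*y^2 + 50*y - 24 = (y - 4)*(y - 1)^2*(y + 6)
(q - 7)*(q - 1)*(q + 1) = q^3 - 7*q^2 - q + 7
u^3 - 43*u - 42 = (u - 7)*(u + 1)*(u + 6)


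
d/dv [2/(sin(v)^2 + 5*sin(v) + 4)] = -2*(2*sin(v) + 5)*cos(v)/(sin(v)^2 + 5*sin(v) + 4)^2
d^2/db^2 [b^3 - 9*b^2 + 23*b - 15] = 6*b - 18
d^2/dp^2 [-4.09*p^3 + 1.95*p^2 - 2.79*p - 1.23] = 3.9 - 24.54*p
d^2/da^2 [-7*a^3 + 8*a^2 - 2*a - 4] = 16 - 42*a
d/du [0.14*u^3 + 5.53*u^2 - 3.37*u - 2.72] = 0.42*u^2 + 11.06*u - 3.37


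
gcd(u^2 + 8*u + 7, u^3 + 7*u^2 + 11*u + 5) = u + 1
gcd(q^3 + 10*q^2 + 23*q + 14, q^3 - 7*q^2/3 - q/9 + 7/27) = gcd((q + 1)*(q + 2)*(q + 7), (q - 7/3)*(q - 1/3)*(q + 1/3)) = 1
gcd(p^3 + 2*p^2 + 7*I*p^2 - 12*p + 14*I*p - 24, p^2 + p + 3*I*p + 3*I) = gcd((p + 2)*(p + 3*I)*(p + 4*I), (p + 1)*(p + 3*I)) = p + 3*I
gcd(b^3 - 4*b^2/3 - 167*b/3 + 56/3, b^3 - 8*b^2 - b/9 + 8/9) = b^2 - 25*b/3 + 8/3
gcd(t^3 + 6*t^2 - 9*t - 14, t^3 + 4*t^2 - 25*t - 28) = t^2 + 8*t + 7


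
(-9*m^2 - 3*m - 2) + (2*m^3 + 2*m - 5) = 2*m^3 - 9*m^2 - m - 7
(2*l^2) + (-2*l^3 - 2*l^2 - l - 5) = -2*l^3 - l - 5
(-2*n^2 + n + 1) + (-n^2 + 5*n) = -3*n^2 + 6*n + 1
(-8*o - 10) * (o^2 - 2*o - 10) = -8*o^3 + 6*o^2 + 100*o + 100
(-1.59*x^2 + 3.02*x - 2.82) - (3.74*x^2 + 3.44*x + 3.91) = -5.33*x^2 - 0.42*x - 6.73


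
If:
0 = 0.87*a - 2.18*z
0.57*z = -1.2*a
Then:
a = 0.00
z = 0.00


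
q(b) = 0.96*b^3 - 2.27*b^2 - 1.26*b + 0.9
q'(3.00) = 11.04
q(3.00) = 2.61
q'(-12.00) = 467.94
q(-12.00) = -1969.74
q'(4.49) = 36.42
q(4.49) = 36.38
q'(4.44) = 35.36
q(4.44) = 34.58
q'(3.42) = 16.90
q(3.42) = 8.44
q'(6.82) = 101.73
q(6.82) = 191.25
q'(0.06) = -1.52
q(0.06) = 0.82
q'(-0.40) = 1.02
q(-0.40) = 0.98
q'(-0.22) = -0.12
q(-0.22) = 1.06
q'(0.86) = -3.03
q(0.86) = -1.25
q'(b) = 2.88*b^2 - 4.54*b - 1.26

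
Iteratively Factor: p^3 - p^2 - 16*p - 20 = (p - 5)*(p^2 + 4*p + 4) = (p - 5)*(p + 2)*(p + 2)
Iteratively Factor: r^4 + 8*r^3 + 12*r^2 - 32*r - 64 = (r + 4)*(r^3 + 4*r^2 - 4*r - 16) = (r + 2)*(r + 4)*(r^2 + 2*r - 8) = (r + 2)*(r + 4)^2*(r - 2)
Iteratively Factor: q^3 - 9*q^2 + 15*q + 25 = (q + 1)*(q^2 - 10*q + 25) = (q - 5)*(q + 1)*(q - 5)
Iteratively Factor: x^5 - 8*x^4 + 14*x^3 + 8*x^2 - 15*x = (x)*(x^4 - 8*x^3 + 14*x^2 + 8*x - 15) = x*(x - 5)*(x^3 - 3*x^2 - x + 3) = x*(x - 5)*(x - 3)*(x^2 - 1) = x*(x - 5)*(x - 3)*(x - 1)*(x + 1)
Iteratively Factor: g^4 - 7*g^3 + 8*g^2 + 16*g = (g - 4)*(g^3 - 3*g^2 - 4*g) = g*(g - 4)*(g^2 - 3*g - 4) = g*(g - 4)*(g + 1)*(g - 4)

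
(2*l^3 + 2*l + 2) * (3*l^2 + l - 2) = 6*l^5 + 2*l^4 + 2*l^3 + 8*l^2 - 2*l - 4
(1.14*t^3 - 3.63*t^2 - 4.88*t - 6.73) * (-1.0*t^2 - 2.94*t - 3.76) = -1.14*t^5 + 0.2784*t^4 + 11.2658*t^3 + 34.726*t^2 + 38.135*t + 25.3048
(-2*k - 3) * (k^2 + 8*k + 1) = -2*k^3 - 19*k^2 - 26*k - 3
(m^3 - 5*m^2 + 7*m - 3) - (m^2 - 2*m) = m^3 - 6*m^2 + 9*m - 3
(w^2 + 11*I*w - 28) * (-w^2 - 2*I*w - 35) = -w^4 - 13*I*w^3 + 15*w^2 - 329*I*w + 980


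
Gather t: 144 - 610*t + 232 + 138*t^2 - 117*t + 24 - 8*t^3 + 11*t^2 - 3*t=-8*t^3 + 149*t^2 - 730*t + 400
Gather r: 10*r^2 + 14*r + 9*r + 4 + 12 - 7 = 10*r^2 + 23*r + 9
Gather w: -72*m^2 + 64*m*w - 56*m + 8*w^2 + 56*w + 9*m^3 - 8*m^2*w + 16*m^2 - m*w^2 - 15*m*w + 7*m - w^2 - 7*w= 9*m^3 - 56*m^2 - 49*m + w^2*(7 - m) + w*(-8*m^2 + 49*m + 49)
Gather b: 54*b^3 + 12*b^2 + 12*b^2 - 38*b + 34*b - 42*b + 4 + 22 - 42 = 54*b^3 + 24*b^2 - 46*b - 16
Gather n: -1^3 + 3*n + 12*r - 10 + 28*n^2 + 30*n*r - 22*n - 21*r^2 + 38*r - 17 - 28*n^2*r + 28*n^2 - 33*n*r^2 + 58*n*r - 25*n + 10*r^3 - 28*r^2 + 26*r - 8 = n^2*(56 - 28*r) + n*(-33*r^2 + 88*r - 44) + 10*r^3 - 49*r^2 + 76*r - 36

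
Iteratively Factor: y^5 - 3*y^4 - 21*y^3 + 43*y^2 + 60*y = (y - 5)*(y^4 + 2*y^3 - 11*y^2 - 12*y) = (y - 5)*(y + 4)*(y^3 - 2*y^2 - 3*y) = (y - 5)*(y - 3)*(y + 4)*(y^2 + y) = (y - 5)*(y - 3)*(y + 1)*(y + 4)*(y)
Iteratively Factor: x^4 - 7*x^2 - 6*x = (x + 2)*(x^3 - 2*x^2 - 3*x) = x*(x + 2)*(x^2 - 2*x - 3) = x*(x - 3)*(x + 2)*(x + 1)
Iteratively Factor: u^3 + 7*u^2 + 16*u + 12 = (u + 3)*(u^2 + 4*u + 4) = (u + 2)*(u + 3)*(u + 2)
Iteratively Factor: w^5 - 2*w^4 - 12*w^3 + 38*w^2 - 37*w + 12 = (w - 3)*(w^4 + w^3 - 9*w^2 + 11*w - 4) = (w - 3)*(w - 1)*(w^3 + 2*w^2 - 7*w + 4) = (w - 3)*(w - 1)^2*(w^2 + 3*w - 4) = (w - 3)*(w - 1)^2*(w + 4)*(w - 1)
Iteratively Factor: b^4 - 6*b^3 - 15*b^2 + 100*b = (b - 5)*(b^3 - b^2 - 20*b) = b*(b - 5)*(b^2 - b - 20) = b*(b - 5)*(b + 4)*(b - 5)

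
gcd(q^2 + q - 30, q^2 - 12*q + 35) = q - 5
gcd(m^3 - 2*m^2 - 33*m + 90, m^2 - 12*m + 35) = m - 5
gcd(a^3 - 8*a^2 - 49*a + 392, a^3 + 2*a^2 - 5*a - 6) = 1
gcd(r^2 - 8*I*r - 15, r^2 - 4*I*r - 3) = r - 3*I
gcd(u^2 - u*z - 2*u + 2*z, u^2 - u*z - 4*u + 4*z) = -u + z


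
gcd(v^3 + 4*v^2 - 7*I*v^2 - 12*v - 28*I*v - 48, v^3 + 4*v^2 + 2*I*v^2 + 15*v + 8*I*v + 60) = v^2 + v*(4 - 3*I) - 12*I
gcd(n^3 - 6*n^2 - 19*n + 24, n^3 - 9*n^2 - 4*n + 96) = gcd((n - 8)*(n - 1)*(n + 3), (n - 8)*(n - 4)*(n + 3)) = n^2 - 5*n - 24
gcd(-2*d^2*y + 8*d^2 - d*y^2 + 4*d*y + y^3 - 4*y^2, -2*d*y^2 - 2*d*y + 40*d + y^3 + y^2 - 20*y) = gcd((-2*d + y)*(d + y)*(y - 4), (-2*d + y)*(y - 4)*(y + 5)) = -2*d*y + 8*d + y^2 - 4*y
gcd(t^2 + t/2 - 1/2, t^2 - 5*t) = 1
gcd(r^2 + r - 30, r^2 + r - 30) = r^2 + r - 30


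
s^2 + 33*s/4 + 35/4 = (s + 5/4)*(s + 7)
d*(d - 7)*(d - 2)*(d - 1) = d^4 - 10*d^3 + 23*d^2 - 14*d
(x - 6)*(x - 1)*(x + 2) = x^3 - 5*x^2 - 8*x + 12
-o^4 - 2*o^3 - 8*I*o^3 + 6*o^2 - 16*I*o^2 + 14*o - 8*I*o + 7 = (o + I)*(o + 7*I)*(-I*o - I)^2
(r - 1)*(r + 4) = r^2 + 3*r - 4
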